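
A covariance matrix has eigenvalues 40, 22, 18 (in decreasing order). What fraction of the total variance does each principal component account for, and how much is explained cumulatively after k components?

Step 1 — total variance = trace(Sigma) = Σ λ_i = 40 + 22 + 18 = 80.

Step 2 — fraction explained by component i = λ_i / Σ λ:
  PC1: 40/80 = 0.5
  PC2: 22/80 = 0.275
  PC3: 18/80 = 0.225

Step 3 — cumulative fraction after k components = (λ_1 + ... + λ_k) / Σ λ:
  k = 1: 40/80 = 0.5
  k = 2: (40 + 22)/80 = 62/80 = 0.775
  k = 3: (40 + 22 + 18)/80 = 80/80 = 1

Summary (fraction, with percent):

explained: PC1 0.5 (50%), PC2 0.275 (27.5%), PC3 0.225 (22.5%);  cumulative: 0.5, 0.775, 1


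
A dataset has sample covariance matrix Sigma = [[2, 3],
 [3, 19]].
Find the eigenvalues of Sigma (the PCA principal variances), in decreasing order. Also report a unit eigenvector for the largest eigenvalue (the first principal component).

Step 1 — characteristic polynomial of 2×2 Sigma:
  det(Sigma - λI) = λ² - trace · λ + det = 0.
  trace = 2 + 19 = 21, det = 2·19 - (3)² = 29.
Step 2 — discriminant:
  Δ = trace² - 4·det = 441 - 116 = 325.
Step 3 — eigenvalues:
  λ = (trace ± √Δ)/2 = (21 ± 18.0278)/2,
  λ_1 = 19.5139,  λ_2 = 1.4861.

Step 4 — unit eigenvector for λ_1: solve (Sigma - λ_1 I)v = 0. First row:
  (2 - 19.5139)·v_x + (3)·v_y = 0, i.e. (-17.5139)·v_x + (3)·v_y = 0,
  so v ∝ (b, λ_1 - a) = (3, 17.5139) = u.
  ||u|| = √((3)² + (17.5139)²) = √(315.7359) ≈ 17.769,
  v_1 = u/||u|| ≈ (0.1688, 0.9856) (||v_1|| = 1).

λ_1 = 19.5139,  λ_2 = 1.4861;  v_1 ≈ (0.1688, 0.9856)


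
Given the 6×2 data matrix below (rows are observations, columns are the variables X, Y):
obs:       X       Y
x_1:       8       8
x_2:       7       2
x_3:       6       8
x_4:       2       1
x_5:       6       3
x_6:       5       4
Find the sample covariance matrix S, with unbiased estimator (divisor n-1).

Step 1 — column means:
  mean(X) = (8 + 7 + 6 + 2 + 6 + 5) / 6 = 34/6 = 5.6667
  mean(Y) = (8 + 2 + 8 + 1 + 3 + 4) / 6 = 26/6 = 4.3333

Step 2 — sample covariance S[i,j] = (1/(n-1)) · Σ_k (x_{k,i} - mean_i) · (x_{k,j} - mean_j), with n-1 = 5.
  S[X,X] = ((2.3333)·(2.3333) + (1.3333)·(1.3333) + (0.3333)·(0.3333) + (-3.6667)·(-3.6667) + (0.3333)·(0.3333) + (-0.6667)·(-0.6667)) / 5 = 21.3333/5 = 4.2667
  S[X,Y] = ((2.3333)·(3.6667) + (1.3333)·(-2.3333) + (0.3333)·(3.6667) + (-3.6667)·(-3.3333) + (0.3333)·(-1.3333) + (-0.6667)·(-0.3333)) / 5 = 18.6667/5 = 3.7333
  S[Y,Y] = ((3.6667)·(3.6667) + (-2.3333)·(-2.3333) + (3.6667)·(3.6667) + (-3.3333)·(-3.3333) + (-1.3333)·(-1.3333) + (-0.3333)·(-0.3333)) / 5 = 45.3333/5 = 9.0667

S is symmetric (S[j,i] = S[i,j]). Assembling:

S = [[4.2667, 3.7333],
 [3.7333, 9.0667]]


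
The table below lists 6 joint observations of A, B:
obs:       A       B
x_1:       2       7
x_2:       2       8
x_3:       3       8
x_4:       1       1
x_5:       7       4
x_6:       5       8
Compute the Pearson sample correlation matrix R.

Step 1 — column means:
  mean(A) = (2 + 2 + 3 + 1 + 7 + 5) / 6 = 20/6 = 3.3333
  mean(B) = (7 + 8 + 8 + 1 + 4 + 8) / 6 = 36/6 = 6

Step 2 — sample variances and covariances s[i,j] = (1/(n-1)) · Σ_k (x_{k,i} - mean_i) · (x_{k,j} - mean_j), with n-1 = 5:
  s[A,A] = ((-1.3333)·(-1.3333) + (-1.3333)·(-1.3333) + (-0.3333)·(-0.3333) + (-2.3333)·(-2.3333) + (3.6667)·(3.6667) + (1.6667)·(1.6667)) / 5 = 25.3333/5 = 5.0667
  s[A,B] = ((-1.3333)·(1) + (-1.3333)·(2) + (-0.3333)·(2) + (-2.3333)·(-5) + (3.6667)·(-2) + (1.6667)·(2)) / 5 = 3/5 = 0.6
  s[B,B] = ((1)·(1) + (2)·(2) + (2)·(2) + (-5)·(-5) + (-2)·(-2) + (2)·(2)) / 5 = 42/5 = 8.4
  Sample standard deviations s_i = √(s[i,i]):
  s(A) = √(5.0667) = 2.2509
  s(B) = √(8.4) = 2.8983

Step 3 — r_{ij} = s_{ij} / (s_i · s_j):
  r[A,A] = 1 (diagonal).
  r[A,B] = 0.6 / (2.2509 · 2.8983) = 0.6 / 6.5238 = 0.092
  r[B,B] = 1 (diagonal).

R is symmetric with unit diagonal. Assembling:

R = [[1, 0.092],
 [0.092, 1]]


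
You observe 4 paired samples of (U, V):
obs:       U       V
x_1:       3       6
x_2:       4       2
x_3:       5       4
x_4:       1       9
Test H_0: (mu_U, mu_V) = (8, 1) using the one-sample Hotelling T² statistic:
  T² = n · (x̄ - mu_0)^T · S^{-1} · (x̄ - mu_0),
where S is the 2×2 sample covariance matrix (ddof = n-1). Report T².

Step 1 — sample mean vector:
  mean(U) = (3 + 4 + 5 + 1) / 4 = 13/4 = 3.25
  mean(V) = (6 + 2 + 4 + 9) / 4 = 21/4 = 5.25
  x̄ = (3.25, 5.25),  deviation x̄ - mu_0 = (3.25, 5.25) - (8, 1) = (-4.75, 4.25).

Step 2 — sample covariance matrix, S[i,j] = (1/(n-1)) · Σ_k (x_{k,i} - mean_i) · (x_{k,j} - mean_j), divisor n-1 = 3:
  S[U,U] = ((-0.25)·(-0.25) + (0.75)·(0.75) + (1.75)·(1.75) + (-2.25)·(-2.25)) / 3 = 8.75/3 = 2.9167
  S[U,V] = ((-0.25)·(0.75) + (0.75)·(-3.25) + (1.75)·(-1.25) + (-2.25)·(3.75)) / 3 = -13.25/3 = -4.4167
  S[V,V] = ((0.75)·(0.75) + (-3.25)·(-3.25) + (-1.25)·(-1.25) + (3.75)·(3.75)) / 3 = 26.75/3 = 8.9167
  S = [[2.9167, -4.4167],
 [-4.4167, 8.9167]].

Step 3 — invert S. det(S) = 2.9167·8.9167 - (-4.4167)² = 6.5.
  S^{-1} = (1/det) · [[d, -b], [-b, a]] = [[1.3718, 0.6795],
 [0.6795, 0.4487]].

Step 4 — quadratic form (x̄ - mu_0)^T · S^{-1} · (x̄ - mu_0):
  S^{-1} · (x̄ - mu_0) = (-3.6282, -1.3205),
  (x̄ - mu_0)^T · [...] = (-4.75)·(-3.6282) + (4.25)·(-1.3205) = 11.6218.

Step 5 — scale by n: T² = 4 · 11.6218 = 46.4872.

T² ≈ 46.4872


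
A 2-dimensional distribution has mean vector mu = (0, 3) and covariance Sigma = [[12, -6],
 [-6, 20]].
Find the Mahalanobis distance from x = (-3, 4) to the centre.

Step 1 — centre the observation: (x - mu) = (-3, 1).

Step 2 — invert Sigma. det(Sigma) = 12·20 - (-6)² = 204.
  Sigma^{-1} = (1/det) · [[d, -b], [-b, a]] = [[0.098, 0.0294],
 [0.0294, 0.0588]].

Step 3 — form the quadratic (x - mu)^T · Sigma^{-1} · (x - mu):
  Sigma^{-1} · (x - mu) = (-0.2647, -0.0294).
  (x - mu)^T · [Sigma^{-1} · (x - mu)] = (-3)·(-0.2647) + (1)·(-0.0294) = 0.7647.

Step 4 — take square root: d = √(0.7647) ≈ 0.8745.

d(x, mu) = √(0.7647) ≈ 0.8745


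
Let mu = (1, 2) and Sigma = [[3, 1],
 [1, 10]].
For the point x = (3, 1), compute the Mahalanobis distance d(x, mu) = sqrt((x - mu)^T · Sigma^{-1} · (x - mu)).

Step 1 — centre the observation: (x - mu) = (2, -1).

Step 2 — invert Sigma. det(Sigma) = 3·10 - (1)² = 29.
  Sigma^{-1} = (1/det) · [[d, -b], [-b, a]] = [[0.3448, -0.0345],
 [-0.0345, 0.1034]].

Step 3 — form the quadratic (x - mu)^T · Sigma^{-1} · (x - mu):
  Sigma^{-1} · (x - mu) = (0.7241, -0.1724).
  (x - mu)^T · [Sigma^{-1} · (x - mu)] = (2)·(0.7241) + (-1)·(-0.1724) = 1.6207.

Step 4 — take square root: d = √(1.6207) ≈ 1.2731.

d(x, mu) = √(1.6207) ≈ 1.2731


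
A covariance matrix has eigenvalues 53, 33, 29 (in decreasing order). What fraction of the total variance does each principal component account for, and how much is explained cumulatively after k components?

Step 1 — total variance = trace(Sigma) = Σ λ_i = 53 + 33 + 29 = 115.

Step 2 — fraction explained by component i = λ_i / Σ λ:
  PC1: 53/115 = 0.4609
  PC2: 33/115 = 0.287
  PC3: 29/115 = 0.2522

Step 3 — cumulative fraction after k components = (λ_1 + ... + λ_k) / Σ λ:
  k = 1: 53/115 = 0.4609
  k = 2: (53 + 33)/115 = 86/115 = 0.7478
  k = 3: (53 + 33 + 29)/115 = 115/115 = 1

Summary (fraction, with percent):

explained: PC1 0.4609 (46.09%), PC2 0.287 (28.7%), PC3 0.2522 (25.22%);  cumulative: 0.4609, 0.7478, 1


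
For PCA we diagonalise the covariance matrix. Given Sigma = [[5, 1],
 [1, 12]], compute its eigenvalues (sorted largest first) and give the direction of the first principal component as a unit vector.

Step 1 — characteristic polynomial of 2×2 Sigma:
  det(Sigma - λI) = λ² - trace · λ + det = 0.
  trace = 5 + 12 = 17, det = 5·12 - (1)² = 59.
Step 2 — discriminant:
  Δ = trace² - 4·det = 289 - 236 = 53.
Step 3 — eigenvalues:
  λ = (trace ± √Δ)/2 = (17 ± 7.2801)/2,
  λ_1 = 12.1401,  λ_2 = 4.8599.

Step 4 — unit eigenvector for λ_1: solve (Sigma - λ_1 I)v = 0. First row:
  (5 - 12.1401)·v_x + (1)·v_y = 0, i.e. (-7.1401)·v_x + (1)·v_y = 0,
  so v ∝ (b, λ_1 - a) = (1, 7.1401) = u.
  ||u|| = √((1)² + (7.1401)²) = √(51.9804) ≈ 7.2097,
  v_1 = u/||u|| ≈ (0.1387, 0.9903) (||v_1|| = 1).

λ_1 = 12.1401,  λ_2 = 4.8599;  v_1 ≈ (0.1387, 0.9903)


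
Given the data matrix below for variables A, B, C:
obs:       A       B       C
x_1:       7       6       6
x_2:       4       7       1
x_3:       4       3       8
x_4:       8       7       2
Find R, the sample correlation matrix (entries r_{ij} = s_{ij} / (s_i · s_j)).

Step 1 — column means:
  mean(A) = (7 + 4 + 4 + 8) / 4 = 23/4 = 5.75
  mean(B) = (6 + 7 + 3 + 7) / 4 = 23/4 = 5.75
  mean(C) = (6 + 1 + 8 + 2) / 4 = 17/4 = 4.25

Step 2 — sample variances and covariances s[i,j] = (1/(n-1)) · Σ_k (x_{k,i} - mean_i) · (x_{k,j} - mean_j), with n-1 = 3:
  s[A,A] = ((1.25)·(1.25) + (-1.75)·(-1.75) + (-1.75)·(-1.75) + (2.25)·(2.25)) / 3 = 12.75/3 = 4.25
  s[A,B] = ((1.25)·(0.25) + (-1.75)·(1.25) + (-1.75)·(-2.75) + (2.25)·(1.25)) / 3 = 5.75/3 = 1.9167
  s[A,C] = ((1.25)·(1.75) + (-1.75)·(-3.25) + (-1.75)·(3.75) + (2.25)·(-2.25)) / 3 = -3.75/3 = -1.25
  s[B,B] = ((0.25)·(0.25) + (1.25)·(1.25) + (-2.75)·(-2.75) + (1.25)·(1.25)) / 3 = 10.75/3 = 3.5833
  s[B,C] = ((0.25)·(1.75) + (1.25)·(-3.25) + (-2.75)·(3.75) + (1.25)·(-2.25)) / 3 = -16.75/3 = -5.5833
  s[C,C] = ((1.75)·(1.75) + (-3.25)·(-3.25) + (3.75)·(3.75) + (-2.25)·(-2.25)) / 3 = 32.75/3 = 10.9167
  Sample standard deviations s_i = √(s[i,i]):
  s(A) = √(4.25) = 2.0616
  s(B) = √(3.5833) = 1.893
  s(C) = √(10.9167) = 3.304

Step 3 — r_{ij} = s_{ij} / (s_i · s_j):
  r[A,A] = 1 (diagonal).
  r[A,B] = 1.9167 / (2.0616 · 1.893) = 1.9167 / 3.9025 = 0.4911
  r[A,C] = -1.25 / (2.0616 · 3.304) = -1.25 / 6.8114 = -0.1835
  r[B,B] = 1 (diagonal).
  r[B,C] = -5.5833 / (1.893 · 3.304) = -5.5833 / 6.2544 = -0.8927
  r[C,C] = 1 (diagonal).

R is symmetric with unit diagonal. Assembling:

R = [[1, 0.4911, -0.1835],
 [0.4911, 1, -0.8927],
 [-0.1835, -0.8927, 1]]


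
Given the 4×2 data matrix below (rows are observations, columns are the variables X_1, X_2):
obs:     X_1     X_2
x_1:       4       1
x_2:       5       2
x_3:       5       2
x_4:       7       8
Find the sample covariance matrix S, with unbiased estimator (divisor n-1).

Step 1 — column means:
  mean(X_1) = (4 + 5 + 5 + 7) / 4 = 21/4 = 5.25
  mean(X_2) = (1 + 2 + 2 + 8) / 4 = 13/4 = 3.25

Step 2 — sample covariance S[i,j] = (1/(n-1)) · Σ_k (x_{k,i} - mean_i) · (x_{k,j} - mean_j), with n-1 = 3.
  S[X_1,X_1] = ((-1.25)·(-1.25) + (-0.25)·(-0.25) + (-0.25)·(-0.25) + (1.75)·(1.75)) / 3 = 4.75/3 = 1.5833
  S[X_1,X_2] = ((-1.25)·(-2.25) + (-0.25)·(-1.25) + (-0.25)·(-1.25) + (1.75)·(4.75)) / 3 = 11.75/3 = 3.9167
  S[X_2,X_2] = ((-2.25)·(-2.25) + (-1.25)·(-1.25) + (-1.25)·(-1.25) + (4.75)·(4.75)) / 3 = 30.75/3 = 10.25

S is symmetric (S[j,i] = S[i,j]). Assembling:

S = [[1.5833, 3.9167],
 [3.9167, 10.25]]


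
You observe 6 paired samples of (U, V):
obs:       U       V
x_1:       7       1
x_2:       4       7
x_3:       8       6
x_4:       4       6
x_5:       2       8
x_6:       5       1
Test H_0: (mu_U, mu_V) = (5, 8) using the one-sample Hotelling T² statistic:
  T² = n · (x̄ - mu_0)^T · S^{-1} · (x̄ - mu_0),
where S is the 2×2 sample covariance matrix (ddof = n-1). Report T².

Step 1 — sample mean vector:
  mean(U) = (7 + 4 + 8 + 4 + 2 + 5) / 6 = 30/6 = 5
  mean(V) = (1 + 7 + 6 + 6 + 8 + 1) / 6 = 29/6 = 4.8333
  x̄ = (5, 4.8333),  deviation x̄ - mu_0 = (5, 4.8333) - (5, 8) = (0, -3.1667).

Step 2 — sample covariance matrix, S[i,j] = (1/(n-1)) · Σ_k (x_{k,i} - mean_i) · (x_{k,j} - mean_j), divisor n-1 = 5:
  S[U,U] = ((2)·(2) + (-1)·(-1) + (3)·(3) + (-1)·(-1) + (-3)·(-3) + (0)·(0)) / 5 = 24/5 = 4.8
  S[U,V] = ((2)·(-3.8333) + (-1)·(2.1667) + (3)·(1.1667) + (-1)·(1.1667) + (-3)·(3.1667) + (0)·(-3.8333)) / 5 = -17/5 = -3.4
  S[V,V] = ((-3.8333)·(-3.8333) + (2.1667)·(2.1667) + (1.1667)·(1.1667) + (1.1667)·(1.1667) + (3.1667)·(3.1667) + (-3.8333)·(-3.8333)) / 5 = 46.8333/5 = 9.3667
  S = [[4.8, -3.4],
 [-3.4, 9.3667]].

Step 3 — invert S. det(S) = 4.8·9.3667 - (-3.4)² = 33.4.
  S^{-1} = (1/det) · [[d, -b], [-b, a]] = [[0.2804, 0.1018],
 [0.1018, 0.1437]].

Step 4 — quadratic form (x̄ - mu_0)^T · S^{-1} · (x̄ - mu_0):
  S^{-1} · (x̄ - mu_0) = (-0.3224, -0.4551),
  (x̄ - mu_0)^T · [...] = (0)·(-0.3224) + (-3.1667)·(-0.4551) = 1.4411.

Step 5 — scale by n: T² = 6 · 1.4411 = 8.6467.

T² ≈ 8.6467


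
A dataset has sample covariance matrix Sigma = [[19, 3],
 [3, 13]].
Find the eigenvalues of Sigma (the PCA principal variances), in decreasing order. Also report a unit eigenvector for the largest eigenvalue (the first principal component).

Step 1 — characteristic polynomial of 2×2 Sigma:
  det(Sigma - λI) = λ² - trace · λ + det = 0.
  trace = 19 + 13 = 32, det = 19·13 - (3)² = 238.
Step 2 — discriminant:
  Δ = trace² - 4·det = 1024 - 952 = 72.
Step 3 — eigenvalues:
  λ = (trace ± √Δ)/2 = (32 ± 8.4853)/2,
  λ_1 = 20.2426,  λ_2 = 11.7574.

Step 4 — unit eigenvector for λ_1: solve (Sigma - λ_1 I)v = 0. First row:
  (19 - 20.2426)·v_x + (3)·v_y = 0, i.e. (-1.2426)·v_x + (3)·v_y = 0,
  so v ∝ (b, λ_1 - a) = (3, 1.2426) = u.
  ||u|| = √((3)² + (1.2426)²) = √(10.5442) ≈ 3.2472,
  v_1 = u/||u|| ≈ (0.9239, 0.3827) (||v_1|| = 1).

λ_1 = 20.2426,  λ_2 = 11.7574;  v_1 ≈ (0.9239, 0.3827)


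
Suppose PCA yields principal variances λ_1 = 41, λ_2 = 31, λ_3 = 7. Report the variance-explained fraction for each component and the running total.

Step 1 — total variance = trace(Sigma) = Σ λ_i = 41 + 31 + 7 = 79.

Step 2 — fraction explained by component i = λ_i / Σ λ:
  PC1: 41/79 = 0.519
  PC2: 31/79 = 0.3924
  PC3: 7/79 = 0.0886

Step 3 — cumulative fraction after k components = (λ_1 + ... + λ_k) / Σ λ:
  k = 1: 41/79 = 0.519
  k = 2: (41 + 31)/79 = 72/79 = 0.9114
  k = 3: (41 + 31 + 7)/79 = 79/79 = 1

Summary (fraction, with percent):

explained: PC1 0.519 (51.9%), PC2 0.3924 (39.24%), PC3 0.0886 (8.86%);  cumulative: 0.519, 0.9114, 1


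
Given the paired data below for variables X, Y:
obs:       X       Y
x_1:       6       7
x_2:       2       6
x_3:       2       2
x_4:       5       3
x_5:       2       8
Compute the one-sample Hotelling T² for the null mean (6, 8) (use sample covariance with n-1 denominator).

Step 1 — sample mean vector:
  mean(X) = (6 + 2 + 2 + 5 + 2) / 5 = 17/5 = 3.4
  mean(Y) = (7 + 6 + 2 + 3 + 8) / 5 = 26/5 = 5.2
  x̄ = (3.4, 5.2),  deviation x̄ - mu_0 = (3.4, 5.2) - (6, 8) = (-2.6, -2.8).

Step 2 — sample covariance matrix, S[i,j] = (1/(n-1)) · Σ_k (x_{k,i} - mean_i) · (x_{k,j} - mean_j), divisor n-1 = 4:
  S[X,X] = ((2.6)·(2.6) + (-1.4)·(-1.4) + (-1.4)·(-1.4) + (1.6)·(1.6) + (-1.4)·(-1.4)) / 4 = 15.2/4 = 3.8
  S[X,Y] = ((2.6)·(1.8) + (-1.4)·(0.8) + (-1.4)·(-3.2) + (1.6)·(-2.2) + (-1.4)·(2.8)) / 4 = 0.6/4 = 0.15
  S[Y,Y] = ((1.8)·(1.8) + (0.8)·(0.8) + (-3.2)·(-3.2) + (-2.2)·(-2.2) + (2.8)·(2.8)) / 4 = 26.8/4 = 6.7
  S = [[3.8, 0.15],
 [0.15, 6.7]].

Step 3 — invert S. det(S) = 3.8·6.7 - (0.15)² = 25.4375.
  S^{-1} = (1/det) · [[d, -b], [-b, a]] = [[0.2634, -0.0059],
 [-0.0059, 0.1494]].

Step 4 — quadratic form (x̄ - mu_0)^T · S^{-1} · (x̄ - mu_0):
  S^{-1} · (x̄ - mu_0) = (-0.6683, -0.4029),
  (x̄ - mu_0)^T · [...] = (-2.6)·(-0.6683) + (-2.8)·(-0.4029) = 2.8658.

Step 5 — scale by n: T² = 5 · 2.8658 = 14.3292.

T² ≈ 14.3292


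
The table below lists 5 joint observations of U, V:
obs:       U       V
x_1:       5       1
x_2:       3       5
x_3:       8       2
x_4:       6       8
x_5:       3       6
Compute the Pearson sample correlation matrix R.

Step 1 — column means:
  mean(U) = (5 + 3 + 8 + 6 + 3) / 5 = 25/5 = 5
  mean(V) = (1 + 5 + 2 + 8 + 6) / 5 = 22/5 = 4.4

Step 2 — sample variances and covariances s[i,j] = (1/(n-1)) · Σ_k (x_{k,i} - mean_i) · (x_{k,j} - mean_j), with n-1 = 4:
  s[U,U] = ((0)·(0) + (-2)·(-2) + (3)·(3) + (1)·(1) + (-2)·(-2)) / 4 = 18/4 = 4.5
  s[U,V] = ((0)·(-3.4) + (-2)·(0.6) + (3)·(-2.4) + (1)·(3.6) + (-2)·(1.6)) / 4 = -8/4 = -2
  s[V,V] = ((-3.4)·(-3.4) + (0.6)·(0.6) + (-2.4)·(-2.4) + (3.6)·(3.6) + (1.6)·(1.6)) / 4 = 33.2/4 = 8.3
  Sample standard deviations s_i = √(s[i,i]):
  s(U) = √(4.5) = 2.1213
  s(V) = √(8.3) = 2.881

Step 3 — r_{ij} = s_{ij} / (s_i · s_j):
  r[U,U] = 1 (diagonal).
  r[U,V] = -2 / (2.1213 · 2.881) = -2 / 6.1115 = -0.3273
  r[V,V] = 1 (diagonal).

R is symmetric with unit diagonal. Assembling:

R = [[1, -0.3273],
 [-0.3273, 1]]


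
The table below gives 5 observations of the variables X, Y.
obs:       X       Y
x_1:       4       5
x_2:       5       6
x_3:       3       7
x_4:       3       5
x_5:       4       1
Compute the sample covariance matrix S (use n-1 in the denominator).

Step 1 — column means:
  mean(X) = (4 + 5 + 3 + 3 + 4) / 5 = 19/5 = 3.8
  mean(Y) = (5 + 6 + 7 + 5 + 1) / 5 = 24/5 = 4.8

Step 2 — sample covariance S[i,j] = (1/(n-1)) · Σ_k (x_{k,i} - mean_i) · (x_{k,j} - mean_j), with n-1 = 4.
  S[X,X] = ((0.2)·(0.2) + (1.2)·(1.2) + (-0.8)·(-0.8) + (-0.8)·(-0.8) + (0.2)·(0.2)) / 4 = 2.8/4 = 0.7
  S[X,Y] = ((0.2)·(0.2) + (1.2)·(1.2) + (-0.8)·(2.2) + (-0.8)·(0.2) + (0.2)·(-3.8)) / 4 = -1.2/4 = -0.3
  S[Y,Y] = ((0.2)·(0.2) + (1.2)·(1.2) + (2.2)·(2.2) + (0.2)·(0.2) + (-3.8)·(-3.8)) / 4 = 20.8/4 = 5.2

S is symmetric (S[j,i] = S[i,j]). Assembling:

S = [[0.7, -0.3],
 [-0.3, 5.2]]


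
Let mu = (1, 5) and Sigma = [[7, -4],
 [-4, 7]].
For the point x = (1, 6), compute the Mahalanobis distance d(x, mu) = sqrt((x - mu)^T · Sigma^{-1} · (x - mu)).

Step 1 — centre the observation: (x - mu) = (0, 1).

Step 2 — invert Sigma. det(Sigma) = 7·7 - (-4)² = 33.
  Sigma^{-1} = (1/det) · [[d, -b], [-b, a]] = [[0.2121, 0.1212],
 [0.1212, 0.2121]].

Step 3 — form the quadratic (x - mu)^T · Sigma^{-1} · (x - mu):
  Sigma^{-1} · (x - mu) = (0.1212, 0.2121).
  (x - mu)^T · [Sigma^{-1} · (x - mu)] = (0)·(0.1212) + (1)·(0.2121) = 0.2121.

Step 4 — take square root: d = √(0.2121) ≈ 0.4606.

d(x, mu) = √(0.2121) ≈ 0.4606


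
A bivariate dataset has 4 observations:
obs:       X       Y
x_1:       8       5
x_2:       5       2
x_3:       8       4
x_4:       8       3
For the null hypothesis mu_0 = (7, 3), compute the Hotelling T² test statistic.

Step 1 — sample mean vector:
  mean(X) = (8 + 5 + 8 + 8) / 4 = 29/4 = 7.25
  mean(Y) = (5 + 2 + 4 + 3) / 4 = 14/4 = 3.5
  x̄ = (7.25, 3.5),  deviation x̄ - mu_0 = (7.25, 3.5) - (7, 3) = (0.25, 0.5).

Step 2 — sample covariance matrix, S[i,j] = (1/(n-1)) · Σ_k (x_{k,i} - mean_i) · (x_{k,j} - mean_j), divisor n-1 = 3:
  S[X,X] = ((0.75)·(0.75) + (-2.25)·(-2.25) + (0.75)·(0.75) + (0.75)·(0.75)) / 3 = 6.75/3 = 2.25
  S[X,Y] = ((0.75)·(1.5) + (-2.25)·(-1.5) + (0.75)·(0.5) + (0.75)·(-0.5)) / 3 = 4.5/3 = 1.5
  S[Y,Y] = ((1.5)·(1.5) + (-1.5)·(-1.5) + (0.5)·(0.5) + (-0.5)·(-0.5)) / 3 = 5/3 = 1.6667
  S = [[2.25, 1.5],
 [1.5, 1.6667]].

Step 3 — invert S. det(S) = 2.25·1.6667 - (1.5)² = 1.5.
  S^{-1} = (1/det) · [[d, -b], [-b, a]] = [[1.1111, -1],
 [-1, 1.5]].

Step 4 — quadratic form (x̄ - mu_0)^T · S^{-1} · (x̄ - mu_0):
  S^{-1} · (x̄ - mu_0) = (-0.2222, 0.5),
  (x̄ - mu_0)^T · [...] = (0.25)·(-0.2222) + (0.5)·(0.5) = 0.1944.

Step 5 — scale by n: T² = 4 · 0.1944 = 0.7778.

T² ≈ 0.7778


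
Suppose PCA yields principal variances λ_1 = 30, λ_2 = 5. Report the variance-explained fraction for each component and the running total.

Step 1 — total variance = trace(Sigma) = Σ λ_i = 30 + 5 = 35.

Step 2 — fraction explained by component i = λ_i / Σ λ:
  PC1: 30/35 = 0.8571
  PC2: 5/35 = 0.1429

Step 3 — cumulative fraction after k components = (λ_1 + ... + λ_k) / Σ λ:
  k = 1: 30/35 = 0.8571
  k = 2: (30 + 5)/35 = 35/35 = 1

Summary (fraction, with percent):

explained: PC1 0.8571 (85.71%), PC2 0.1429 (14.29%);  cumulative: 0.8571, 1


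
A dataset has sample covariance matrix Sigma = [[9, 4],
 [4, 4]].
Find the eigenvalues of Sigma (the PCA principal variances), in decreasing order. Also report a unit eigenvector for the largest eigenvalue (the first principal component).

Step 1 — characteristic polynomial of 2×2 Sigma:
  det(Sigma - λI) = λ² - trace · λ + det = 0.
  trace = 9 + 4 = 13, det = 9·4 - (4)² = 20.
Step 2 — discriminant:
  Δ = trace² - 4·det = 169 - 80 = 89.
Step 3 — eigenvalues:
  λ = (trace ± √Δ)/2 = (13 ± 9.434)/2,
  λ_1 = 11.217,  λ_2 = 1.783.

Step 4 — unit eigenvector for λ_1: solve (Sigma - λ_1 I)v = 0. First row:
  (9 - 11.217)·v_x + (4)·v_y = 0, i.e. (-2.217)·v_x + (4)·v_y = 0,
  so v ∝ (b, λ_1 - a) = (4, 2.217) = u.
  ||u|| = √((4)² + (2.217)²) = √(20.915) ≈ 4.5733,
  v_1 = u/||u|| ≈ (0.8746, 0.4848) (||v_1|| = 1).

λ_1 = 11.217,  λ_2 = 1.783;  v_1 ≈ (0.8746, 0.4848)


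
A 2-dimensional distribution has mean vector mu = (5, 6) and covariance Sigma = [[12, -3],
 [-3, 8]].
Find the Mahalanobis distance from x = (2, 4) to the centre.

Step 1 — centre the observation: (x - mu) = (-3, -2).

Step 2 — invert Sigma. det(Sigma) = 12·8 - (-3)² = 87.
  Sigma^{-1} = (1/det) · [[d, -b], [-b, a]] = [[0.092, 0.0345],
 [0.0345, 0.1379]].

Step 3 — form the quadratic (x - mu)^T · Sigma^{-1} · (x - mu):
  Sigma^{-1} · (x - mu) = (-0.3448, -0.3793).
  (x - mu)^T · [Sigma^{-1} · (x - mu)] = (-3)·(-0.3448) + (-2)·(-0.3793) = 1.7931.

Step 4 — take square root: d = √(1.7931) ≈ 1.3391.

d(x, mu) = √(1.7931) ≈ 1.3391


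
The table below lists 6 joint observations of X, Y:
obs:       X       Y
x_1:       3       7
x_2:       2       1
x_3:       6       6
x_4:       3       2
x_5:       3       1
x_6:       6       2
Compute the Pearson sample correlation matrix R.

Step 1 — column means:
  mean(X) = (3 + 2 + 6 + 3 + 3 + 6) / 6 = 23/6 = 3.8333
  mean(Y) = (7 + 1 + 6 + 2 + 1 + 2) / 6 = 19/6 = 3.1667

Step 2 — sample variances and covariances s[i,j] = (1/(n-1)) · Σ_k (x_{k,i} - mean_i) · (x_{k,j} - mean_j), with n-1 = 5:
  s[X,X] = ((-0.8333)·(-0.8333) + (-1.8333)·(-1.8333) + (2.1667)·(2.1667) + (-0.8333)·(-0.8333) + (-0.8333)·(-0.8333) + (2.1667)·(2.1667)) / 5 = 14.8333/5 = 2.9667
  s[X,Y] = ((-0.8333)·(3.8333) + (-1.8333)·(-2.1667) + (2.1667)·(2.8333) + (-0.8333)·(-1.1667) + (-0.8333)·(-2.1667) + (2.1667)·(-1.1667)) / 5 = 7.1667/5 = 1.4333
  s[Y,Y] = ((3.8333)·(3.8333) + (-2.1667)·(-2.1667) + (2.8333)·(2.8333) + (-1.1667)·(-1.1667) + (-2.1667)·(-2.1667) + (-1.1667)·(-1.1667)) / 5 = 34.8333/5 = 6.9667
  Sample standard deviations s_i = √(s[i,i]):
  s(X) = √(2.9667) = 1.7224
  s(Y) = √(6.9667) = 2.6394

Step 3 — r_{ij} = s_{ij} / (s_i · s_j):
  r[X,X] = 1 (diagonal).
  r[X,Y] = 1.4333 / (1.7224 · 2.6394) = 1.4333 / 4.5462 = 0.3153
  r[Y,Y] = 1 (diagonal).

R is symmetric with unit diagonal. Assembling:

R = [[1, 0.3153],
 [0.3153, 1]]


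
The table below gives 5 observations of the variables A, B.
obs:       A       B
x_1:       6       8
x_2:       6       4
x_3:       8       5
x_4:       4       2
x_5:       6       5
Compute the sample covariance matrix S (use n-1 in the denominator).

Step 1 — column means:
  mean(A) = (6 + 6 + 8 + 4 + 6) / 5 = 30/5 = 6
  mean(B) = (8 + 4 + 5 + 2 + 5) / 5 = 24/5 = 4.8

Step 2 — sample covariance S[i,j] = (1/(n-1)) · Σ_k (x_{k,i} - mean_i) · (x_{k,j} - mean_j), with n-1 = 4.
  S[A,A] = ((0)·(0) + (0)·(0) + (2)·(2) + (-2)·(-2) + (0)·(0)) / 4 = 8/4 = 2
  S[A,B] = ((0)·(3.2) + (0)·(-0.8) + (2)·(0.2) + (-2)·(-2.8) + (0)·(0.2)) / 4 = 6/4 = 1.5
  S[B,B] = ((3.2)·(3.2) + (-0.8)·(-0.8) + (0.2)·(0.2) + (-2.8)·(-2.8) + (0.2)·(0.2)) / 4 = 18.8/4 = 4.7

S is symmetric (S[j,i] = S[i,j]). Assembling:

S = [[2, 1.5],
 [1.5, 4.7]]


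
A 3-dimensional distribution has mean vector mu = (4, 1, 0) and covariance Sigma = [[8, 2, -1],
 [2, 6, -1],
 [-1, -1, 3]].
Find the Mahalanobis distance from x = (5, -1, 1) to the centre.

Step 1 — centre the observation: (x - mu) = (1, -2, 1).

Step 2 — invert Sigma (cofactor / det for 3×3, or solve directly):
  Sigma^{-1} = [[0.1393, -0.041, 0.0328],
 [-0.041, 0.1885, 0.0492],
 [0.0328, 0.0492, 0.3607]].

Step 3 — form the quadratic (x - mu)^T · Sigma^{-1} · (x - mu):
  Sigma^{-1} · (x - mu) = (0.2541, -0.3689, 0.2951).
  (x - mu)^T · [Sigma^{-1} · (x - mu)] = (1)·(0.2541) + (-2)·(-0.3689) + (1)·(0.2951) = 1.2869.

Step 4 — take square root: d = √(1.2869) ≈ 1.1344.

d(x, mu) = √(1.2869) ≈ 1.1344


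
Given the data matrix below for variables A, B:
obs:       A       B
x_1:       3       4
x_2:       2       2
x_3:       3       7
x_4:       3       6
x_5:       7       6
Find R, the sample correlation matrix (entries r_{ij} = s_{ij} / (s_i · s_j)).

Step 1 — column means:
  mean(A) = (3 + 2 + 3 + 3 + 7) / 5 = 18/5 = 3.6
  mean(B) = (4 + 2 + 7 + 6 + 6) / 5 = 25/5 = 5

Step 2 — sample variances and covariances s[i,j] = (1/(n-1)) · Σ_k (x_{k,i} - mean_i) · (x_{k,j} - mean_j), with n-1 = 4:
  s[A,A] = ((-0.6)·(-0.6) + (-1.6)·(-1.6) + (-0.6)·(-0.6) + (-0.6)·(-0.6) + (3.4)·(3.4)) / 4 = 15.2/4 = 3.8
  s[A,B] = ((-0.6)·(-1) + (-1.6)·(-3) + (-0.6)·(2) + (-0.6)·(1) + (3.4)·(1)) / 4 = 7/4 = 1.75
  s[B,B] = ((-1)·(-1) + (-3)·(-3) + (2)·(2) + (1)·(1) + (1)·(1)) / 4 = 16/4 = 4
  Sample standard deviations s_i = √(s[i,i]):
  s(A) = √(3.8) = 1.9494
  s(B) = √(4) = 2

Step 3 — r_{ij} = s_{ij} / (s_i · s_j):
  r[A,A] = 1 (diagonal).
  r[A,B] = 1.75 / (1.9494 · 2) = 1.75 / 3.8987 = 0.4489
  r[B,B] = 1 (diagonal).

R is symmetric with unit diagonal. Assembling:

R = [[1, 0.4489],
 [0.4489, 1]]


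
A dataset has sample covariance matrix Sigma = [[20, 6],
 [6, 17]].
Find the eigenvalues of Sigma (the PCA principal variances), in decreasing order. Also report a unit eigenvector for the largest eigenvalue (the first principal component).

Step 1 — characteristic polynomial of 2×2 Sigma:
  det(Sigma - λI) = λ² - trace · λ + det = 0.
  trace = 20 + 17 = 37, det = 20·17 - (6)² = 304.
Step 2 — discriminant:
  Δ = trace² - 4·det = 1369 - 1216 = 153.
Step 3 — eigenvalues:
  λ = (trace ± √Δ)/2 = (37 ± 12.3693)/2,
  λ_1 = 24.6847,  λ_2 = 12.3153.

Step 4 — unit eigenvector for λ_1: solve (Sigma - λ_1 I)v = 0. First row:
  (20 - 24.6847)·v_x + (6)·v_y = 0, i.e. (-4.6847)·v_x + (6)·v_y = 0,
  so v ∝ (b, λ_1 - a) = (6, 4.6847) = u.
  ||u|| = √((6)² + (4.6847)²) = √(57.946) ≈ 7.6122,
  v_1 = u/||u|| ≈ (0.7882, 0.6154) (||v_1|| = 1).

λ_1 = 24.6847,  λ_2 = 12.3153;  v_1 ≈ (0.7882, 0.6154)


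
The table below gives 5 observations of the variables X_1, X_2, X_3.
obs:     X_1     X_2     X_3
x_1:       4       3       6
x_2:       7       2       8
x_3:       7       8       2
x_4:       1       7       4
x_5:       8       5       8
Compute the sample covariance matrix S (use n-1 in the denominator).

Step 1 — column means:
  mean(X_1) = (4 + 7 + 7 + 1 + 8) / 5 = 27/5 = 5.4
  mean(X_2) = (3 + 2 + 8 + 7 + 5) / 5 = 25/5 = 5
  mean(X_3) = (6 + 8 + 2 + 4 + 8) / 5 = 28/5 = 5.6

Step 2 — sample covariance S[i,j] = (1/(n-1)) · Σ_k (x_{k,i} - mean_i) · (x_{k,j} - mean_j), with n-1 = 4.
  S[X_1,X_1] = ((-1.4)·(-1.4) + (1.6)·(1.6) + (1.6)·(1.6) + (-4.4)·(-4.4) + (2.6)·(2.6)) / 4 = 33.2/4 = 8.3
  S[X_1,X_2] = ((-1.4)·(-2) + (1.6)·(-3) + (1.6)·(3) + (-4.4)·(2) + (2.6)·(0)) / 4 = -6/4 = -1.5
  S[X_1,X_3] = ((-1.4)·(0.4) + (1.6)·(2.4) + (1.6)·(-3.6) + (-4.4)·(-1.6) + (2.6)·(2.4)) / 4 = 10.8/4 = 2.7
  S[X_2,X_2] = ((-2)·(-2) + (-3)·(-3) + (3)·(3) + (2)·(2) + (0)·(0)) / 4 = 26/4 = 6.5
  S[X_2,X_3] = ((-2)·(0.4) + (-3)·(2.4) + (3)·(-3.6) + (2)·(-1.6) + (0)·(2.4)) / 4 = -22/4 = -5.5
  S[X_3,X_3] = ((0.4)·(0.4) + (2.4)·(2.4) + (-3.6)·(-3.6) + (-1.6)·(-1.6) + (2.4)·(2.4)) / 4 = 27.2/4 = 6.8

S is symmetric (S[j,i] = S[i,j]). Assembling:

S = [[8.3, -1.5, 2.7],
 [-1.5, 6.5, -5.5],
 [2.7, -5.5, 6.8]]


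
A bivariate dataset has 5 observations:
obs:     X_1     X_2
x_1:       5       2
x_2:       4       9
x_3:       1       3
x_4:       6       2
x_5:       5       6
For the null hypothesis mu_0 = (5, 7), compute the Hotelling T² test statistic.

Step 1 — sample mean vector:
  mean(X_1) = (5 + 4 + 1 + 6 + 5) / 5 = 21/5 = 4.2
  mean(X_2) = (2 + 9 + 3 + 2 + 6) / 5 = 22/5 = 4.4
  x̄ = (4.2, 4.4),  deviation x̄ - mu_0 = (4.2, 4.4) - (5, 7) = (-0.8, -2.6).

Step 2 — sample covariance matrix, S[i,j] = (1/(n-1)) · Σ_k (x_{k,i} - mean_i) · (x_{k,j} - mean_j), divisor n-1 = 4:
  S[X_1,X_1] = ((0.8)·(0.8) + (-0.2)·(-0.2) + (-3.2)·(-3.2) + (1.8)·(1.8) + (0.8)·(0.8)) / 4 = 14.8/4 = 3.7
  S[X_1,X_2] = ((0.8)·(-2.4) + (-0.2)·(4.6) + (-3.2)·(-1.4) + (1.8)·(-2.4) + (0.8)·(1.6)) / 4 = -1.4/4 = -0.35
  S[X_2,X_2] = ((-2.4)·(-2.4) + (4.6)·(4.6) + (-1.4)·(-1.4) + (-2.4)·(-2.4) + (1.6)·(1.6)) / 4 = 37.2/4 = 9.3
  S = [[3.7, -0.35],
 [-0.35, 9.3]].

Step 3 — invert S. det(S) = 3.7·9.3 - (-0.35)² = 34.2875.
  S^{-1} = (1/det) · [[d, -b], [-b, a]] = [[0.2712, 0.0102],
 [0.0102, 0.1079]].

Step 4 — quadratic form (x̄ - mu_0)^T · S^{-1} · (x̄ - mu_0):
  S^{-1} · (x̄ - mu_0) = (-0.2435, -0.2887),
  (x̄ - mu_0)^T · [...] = (-0.8)·(-0.2435) + (-2.6)·(-0.2887) = 0.9455.

Step 5 — scale by n: T² = 5 · 0.9455 = 4.7277.

T² ≈ 4.7277


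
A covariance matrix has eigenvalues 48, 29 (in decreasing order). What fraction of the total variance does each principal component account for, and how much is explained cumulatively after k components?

Step 1 — total variance = trace(Sigma) = Σ λ_i = 48 + 29 = 77.

Step 2 — fraction explained by component i = λ_i / Σ λ:
  PC1: 48/77 = 0.6234
  PC2: 29/77 = 0.3766

Step 3 — cumulative fraction after k components = (λ_1 + ... + λ_k) / Σ λ:
  k = 1: 48/77 = 0.6234
  k = 2: (48 + 29)/77 = 77/77 = 1

Summary (fraction, with percent):

explained: PC1 0.6234 (62.34%), PC2 0.3766 (37.66%);  cumulative: 0.6234, 1


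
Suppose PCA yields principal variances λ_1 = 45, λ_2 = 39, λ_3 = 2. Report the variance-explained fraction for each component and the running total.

Step 1 — total variance = trace(Sigma) = Σ λ_i = 45 + 39 + 2 = 86.

Step 2 — fraction explained by component i = λ_i / Σ λ:
  PC1: 45/86 = 0.5233
  PC2: 39/86 = 0.4535
  PC3: 2/86 = 0.0233

Step 3 — cumulative fraction after k components = (λ_1 + ... + λ_k) / Σ λ:
  k = 1: 45/86 = 0.5233
  k = 2: (45 + 39)/86 = 84/86 = 0.9767
  k = 3: (45 + 39 + 2)/86 = 86/86 = 1

Summary (fraction, with percent):

explained: PC1 0.5233 (52.33%), PC2 0.4535 (45.35%), PC3 0.0233 (2.33%);  cumulative: 0.5233, 0.9767, 1


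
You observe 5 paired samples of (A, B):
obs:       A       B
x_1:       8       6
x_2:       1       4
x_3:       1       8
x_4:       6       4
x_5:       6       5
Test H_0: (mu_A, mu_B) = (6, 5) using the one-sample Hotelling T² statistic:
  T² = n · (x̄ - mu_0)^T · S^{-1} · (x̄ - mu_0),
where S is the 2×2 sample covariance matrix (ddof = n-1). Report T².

Step 1 — sample mean vector:
  mean(A) = (8 + 1 + 1 + 6 + 6) / 5 = 22/5 = 4.4
  mean(B) = (6 + 4 + 8 + 4 + 5) / 5 = 27/5 = 5.4
  x̄ = (4.4, 5.4),  deviation x̄ - mu_0 = (4.4, 5.4) - (6, 5) = (-1.6, 0.4).

Step 2 — sample covariance matrix, S[i,j] = (1/(n-1)) · Σ_k (x_{k,i} - mean_i) · (x_{k,j} - mean_j), divisor n-1 = 4:
  S[A,A] = ((3.6)·(3.6) + (-3.4)·(-3.4) + (-3.4)·(-3.4) + (1.6)·(1.6) + (1.6)·(1.6)) / 4 = 41.2/4 = 10.3
  S[A,B] = ((3.6)·(0.6) + (-3.4)·(-1.4) + (-3.4)·(2.6) + (1.6)·(-1.4) + (1.6)·(-0.4)) / 4 = -4.8/4 = -1.2
  S[B,B] = ((0.6)·(0.6) + (-1.4)·(-1.4) + (2.6)·(2.6) + (-1.4)·(-1.4) + (-0.4)·(-0.4)) / 4 = 11.2/4 = 2.8
  S = [[10.3, -1.2],
 [-1.2, 2.8]].

Step 3 — invert S. det(S) = 10.3·2.8 - (-1.2)² = 27.4.
  S^{-1} = (1/det) · [[d, -b], [-b, a]] = [[0.1022, 0.0438],
 [0.0438, 0.3759]].

Step 4 — quadratic form (x̄ - mu_0)^T · S^{-1} · (x̄ - mu_0):
  S^{-1} · (x̄ - mu_0) = (-0.146, 0.0803),
  (x̄ - mu_0)^T · [...] = (-1.6)·(-0.146) + (0.4)·(0.0803) = 0.2657.

Step 5 — scale by n: T² = 5 · 0.2657 = 1.3285.

T² ≈ 1.3285


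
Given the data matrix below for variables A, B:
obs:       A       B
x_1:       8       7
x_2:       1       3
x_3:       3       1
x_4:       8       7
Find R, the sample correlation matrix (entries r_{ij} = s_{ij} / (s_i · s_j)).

Step 1 — column means:
  mean(A) = (8 + 1 + 3 + 8) / 4 = 20/4 = 5
  mean(B) = (7 + 3 + 1 + 7) / 4 = 18/4 = 4.5

Step 2 — sample variances and covariances s[i,j] = (1/(n-1)) · Σ_k (x_{k,i} - mean_i) · (x_{k,j} - mean_j), with n-1 = 3:
  s[A,A] = ((3)·(3) + (-4)·(-4) + (-2)·(-2) + (3)·(3)) / 3 = 38/3 = 12.6667
  s[A,B] = ((3)·(2.5) + (-4)·(-1.5) + (-2)·(-3.5) + (3)·(2.5)) / 3 = 28/3 = 9.3333
  s[B,B] = ((2.5)·(2.5) + (-1.5)·(-1.5) + (-3.5)·(-3.5) + (2.5)·(2.5)) / 3 = 27/3 = 9
  Sample standard deviations s_i = √(s[i,i]):
  s(A) = √(12.6667) = 3.559
  s(B) = √(9) = 3

Step 3 — r_{ij} = s_{ij} / (s_i · s_j):
  r[A,A] = 1 (diagonal).
  r[A,B] = 9.3333 / (3.559 · 3) = 9.3333 / 10.6771 = 0.8741
  r[B,B] = 1 (diagonal).

R is symmetric with unit diagonal. Assembling:

R = [[1, 0.8741],
 [0.8741, 1]]


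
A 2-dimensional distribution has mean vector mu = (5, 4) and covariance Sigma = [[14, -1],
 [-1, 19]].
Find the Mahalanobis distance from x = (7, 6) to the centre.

Step 1 — centre the observation: (x - mu) = (2, 2).

Step 2 — invert Sigma. det(Sigma) = 14·19 - (-1)² = 265.
  Sigma^{-1} = (1/det) · [[d, -b], [-b, a]] = [[0.0717, 0.0038],
 [0.0038, 0.0528]].

Step 3 — form the quadratic (x - mu)^T · Sigma^{-1} · (x - mu):
  Sigma^{-1} · (x - mu) = (0.1509, 0.1132).
  (x - mu)^T · [Sigma^{-1} · (x - mu)] = (2)·(0.1509) + (2)·(0.1132) = 0.5283.

Step 4 — take square root: d = √(0.5283) ≈ 0.7268.

d(x, mu) = √(0.5283) ≈ 0.7268


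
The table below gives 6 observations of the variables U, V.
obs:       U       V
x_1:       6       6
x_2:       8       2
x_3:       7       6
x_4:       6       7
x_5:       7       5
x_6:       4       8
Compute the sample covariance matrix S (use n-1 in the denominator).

Step 1 — column means:
  mean(U) = (6 + 8 + 7 + 6 + 7 + 4) / 6 = 38/6 = 6.3333
  mean(V) = (6 + 2 + 6 + 7 + 5 + 8) / 6 = 34/6 = 5.6667

Step 2 — sample covariance S[i,j] = (1/(n-1)) · Σ_k (x_{k,i} - mean_i) · (x_{k,j} - mean_j), with n-1 = 5.
  S[U,U] = ((-0.3333)·(-0.3333) + (1.6667)·(1.6667) + (0.6667)·(0.6667) + (-0.3333)·(-0.3333) + (0.6667)·(0.6667) + (-2.3333)·(-2.3333)) / 5 = 9.3333/5 = 1.8667
  S[U,V] = ((-0.3333)·(0.3333) + (1.6667)·(-3.6667) + (0.6667)·(0.3333) + (-0.3333)·(1.3333) + (0.6667)·(-0.6667) + (-2.3333)·(2.3333)) / 5 = -12.3333/5 = -2.4667
  S[V,V] = ((0.3333)·(0.3333) + (-3.6667)·(-3.6667) + (0.3333)·(0.3333) + (1.3333)·(1.3333) + (-0.6667)·(-0.6667) + (2.3333)·(2.3333)) / 5 = 21.3333/5 = 4.2667

S is symmetric (S[j,i] = S[i,j]). Assembling:

S = [[1.8667, -2.4667],
 [-2.4667, 4.2667]]


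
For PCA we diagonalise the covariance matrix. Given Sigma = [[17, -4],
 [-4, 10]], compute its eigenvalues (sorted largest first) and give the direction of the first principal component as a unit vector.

Step 1 — characteristic polynomial of 2×2 Sigma:
  det(Sigma - λI) = λ² - trace · λ + det = 0.
  trace = 17 + 10 = 27, det = 17·10 - (-4)² = 154.
Step 2 — discriminant:
  Δ = trace² - 4·det = 729 - 616 = 113.
Step 3 — eigenvalues:
  λ = (trace ± √Δ)/2 = (27 ± 10.6301)/2,
  λ_1 = 18.8151,  λ_2 = 8.1849.

Step 4 — unit eigenvector for λ_1: solve (Sigma - λ_1 I)v = 0. First row:
  (17 - 18.8151)·v_x + (-4)·v_y = 0, i.e. (-1.8151)·v_x + (-4)·v_y = 0,
  so v ∝ (b, λ_1 - a) = (-4, 1.8151); multiply by -1 so the first entry is positive: u = (4, -1.8151).
  ||u|| = √((4)² + (-1.8151)²) = √(19.2945) ≈ 4.3925,
  v_1 = u/||u|| ≈ (0.9106, -0.4132) (||v_1|| = 1).

λ_1 = 18.8151,  λ_2 = 8.1849;  v_1 ≈ (0.9106, -0.4132)


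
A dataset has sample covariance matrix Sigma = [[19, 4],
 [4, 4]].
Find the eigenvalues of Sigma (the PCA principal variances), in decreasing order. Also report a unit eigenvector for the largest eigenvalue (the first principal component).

Step 1 — characteristic polynomial of 2×2 Sigma:
  det(Sigma - λI) = λ² - trace · λ + det = 0.
  trace = 19 + 4 = 23, det = 19·4 - (4)² = 60.
Step 2 — discriminant:
  Δ = trace² - 4·det = 529 - 240 = 289.
Step 3 — eigenvalues:
  λ = (trace ± √Δ)/2 = (23 ± 17)/2,
  λ_1 = 20,  λ_2 = 3.

Step 4 — unit eigenvector for λ_1: solve (Sigma - λ_1 I)v = 0. First row:
  (19 - 20)·v_x + (4)·v_y = 0, i.e. (-1)·v_x + (4)·v_y = 0,
  so v ∝ (b, λ_1 - a) = (4, 1) = u.
  ||u|| = √((4)² + (1)²) = √(17) ≈ 4.1231,
  v_1 = u/||u|| ≈ (0.9701, 0.2425) (||v_1|| = 1).

λ_1 = 20,  λ_2 = 3;  v_1 ≈ (0.9701, 0.2425)


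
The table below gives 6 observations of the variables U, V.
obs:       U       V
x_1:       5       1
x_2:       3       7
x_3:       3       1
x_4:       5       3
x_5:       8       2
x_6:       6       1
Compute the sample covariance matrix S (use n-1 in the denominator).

Step 1 — column means:
  mean(U) = (5 + 3 + 3 + 5 + 8 + 6) / 6 = 30/6 = 5
  mean(V) = (1 + 7 + 1 + 3 + 2 + 1) / 6 = 15/6 = 2.5

Step 2 — sample covariance S[i,j] = (1/(n-1)) · Σ_k (x_{k,i} - mean_i) · (x_{k,j} - mean_j), with n-1 = 5.
  S[U,U] = ((0)·(0) + (-2)·(-2) + (-2)·(-2) + (0)·(0) + (3)·(3) + (1)·(1)) / 5 = 18/5 = 3.6
  S[U,V] = ((0)·(-1.5) + (-2)·(4.5) + (-2)·(-1.5) + (0)·(0.5) + (3)·(-0.5) + (1)·(-1.5)) / 5 = -9/5 = -1.8
  S[V,V] = ((-1.5)·(-1.5) + (4.5)·(4.5) + (-1.5)·(-1.5) + (0.5)·(0.5) + (-0.5)·(-0.5) + (-1.5)·(-1.5)) / 5 = 27.5/5 = 5.5

S is symmetric (S[j,i] = S[i,j]). Assembling:

S = [[3.6, -1.8],
 [-1.8, 5.5]]


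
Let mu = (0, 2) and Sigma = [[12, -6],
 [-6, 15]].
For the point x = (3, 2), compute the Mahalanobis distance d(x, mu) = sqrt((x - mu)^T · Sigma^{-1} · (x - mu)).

Step 1 — centre the observation: (x - mu) = (3, 0).

Step 2 — invert Sigma. det(Sigma) = 12·15 - (-6)² = 144.
  Sigma^{-1} = (1/det) · [[d, -b], [-b, a]] = [[0.1042, 0.0417],
 [0.0417, 0.0833]].

Step 3 — form the quadratic (x - mu)^T · Sigma^{-1} · (x - mu):
  Sigma^{-1} · (x - mu) = (0.3125, 0.125).
  (x - mu)^T · [Sigma^{-1} · (x - mu)] = (3)·(0.3125) + (0)·(0.125) = 0.9375.

Step 4 — take square root: d = √(0.9375) ≈ 0.9682.

d(x, mu) = √(0.9375) ≈ 0.9682


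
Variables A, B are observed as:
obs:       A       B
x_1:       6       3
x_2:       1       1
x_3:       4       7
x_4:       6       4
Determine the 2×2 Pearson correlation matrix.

Step 1 — column means:
  mean(A) = (6 + 1 + 4 + 6) / 4 = 17/4 = 4.25
  mean(B) = (3 + 1 + 7 + 4) / 4 = 15/4 = 3.75

Step 2 — sample variances and covariances s[i,j] = (1/(n-1)) · Σ_k (x_{k,i} - mean_i) · (x_{k,j} - mean_j), with n-1 = 3:
  s[A,A] = ((1.75)·(1.75) + (-3.25)·(-3.25) + (-0.25)·(-0.25) + (1.75)·(1.75)) / 3 = 16.75/3 = 5.5833
  s[A,B] = ((1.75)·(-0.75) + (-3.25)·(-2.75) + (-0.25)·(3.25) + (1.75)·(0.25)) / 3 = 7.25/3 = 2.4167
  s[B,B] = ((-0.75)·(-0.75) + (-2.75)·(-2.75) + (3.25)·(3.25) + (0.25)·(0.25)) / 3 = 18.75/3 = 6.25
  Sample standard deviations s_i = √(s[i,i]):
  s(A) = √(5.5833) = 2.3629
  s(B) = √(6.25) = 2.5

Step 3 — r_{ij} = s_{ij} / (s_i · s_j):
  r[A,A] = 1 (diagonal).
  r[A,B] = 2.4167 / (2.3629 · 2.5) = 2.4167 / 5.9073 = 0.4091
  r[B,B] = 1 (diagonal).

R is symmetric with unit diagonal. Assembling:

R = [[1, 0.4091],
 [0.4091, 1]]


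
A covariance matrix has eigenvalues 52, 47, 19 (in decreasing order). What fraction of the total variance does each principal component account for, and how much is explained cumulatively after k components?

Step 1 — total variance = trace(Sigma) = Σ λ_i = 52 + 47 + 19 = 118.

Step 2 — fraction explained by component i = λ_i / Σ λ:
  PC1: 52/118 = 0.4407
  PC2: 47/118 = 0.3983
  PC3: 19/118 = 0.161

Step 3 — cumulative fraction after k components = (λ_1 + ... + λ_k) / Σ λ:
  k = 1: 52/118 = 0.4407
  k = 2: (52 + 47)/118 = 99/118 = 0.839
  k = 3: (52 + 47 + 19)/118 = 118/118 = 1

Summary (fraction, with percent):

explained: PC1 0.4407 (44.07%), PC2 0.3983 (39.83%), PC3 0.161 (16.1%);  cumulative: 0.4407, 0.839, 1
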